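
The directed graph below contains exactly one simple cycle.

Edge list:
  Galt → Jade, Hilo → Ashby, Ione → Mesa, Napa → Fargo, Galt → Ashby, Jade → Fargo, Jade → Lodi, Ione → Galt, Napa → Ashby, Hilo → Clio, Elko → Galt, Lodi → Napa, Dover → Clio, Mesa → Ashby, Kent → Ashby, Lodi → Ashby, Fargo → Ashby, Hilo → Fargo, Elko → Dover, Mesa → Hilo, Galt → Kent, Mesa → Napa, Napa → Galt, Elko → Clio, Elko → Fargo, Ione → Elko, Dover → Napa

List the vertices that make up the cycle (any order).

DFS with gray/black marking from Galt:
Galt gray
  Ashby gray
  Ashby black
  Jade gray
    Lodi gray
      Lodi→Ashby: Ashby black — skip
      Napa gray
        Napa→Galt: Galt is gray → back edge
Back edge closes the cycle Galt → Jade → Lodi → Napa → Galt; its vertices are {Galt, Jade, Lodi, Napa}.

Galt, Jade, Lodi, Napa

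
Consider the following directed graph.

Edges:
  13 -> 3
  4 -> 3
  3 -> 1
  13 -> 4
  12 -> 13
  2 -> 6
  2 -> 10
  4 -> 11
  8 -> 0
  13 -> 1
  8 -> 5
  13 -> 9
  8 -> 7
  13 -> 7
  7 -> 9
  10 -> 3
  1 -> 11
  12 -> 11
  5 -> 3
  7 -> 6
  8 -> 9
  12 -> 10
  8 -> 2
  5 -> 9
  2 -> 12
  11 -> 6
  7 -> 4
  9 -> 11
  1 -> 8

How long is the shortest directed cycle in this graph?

4

For each vertex v, BFS finds the shortest path from v back to v.
The shortest such closed walk is 8 → 5 → 3 → 1 → 8, length 4.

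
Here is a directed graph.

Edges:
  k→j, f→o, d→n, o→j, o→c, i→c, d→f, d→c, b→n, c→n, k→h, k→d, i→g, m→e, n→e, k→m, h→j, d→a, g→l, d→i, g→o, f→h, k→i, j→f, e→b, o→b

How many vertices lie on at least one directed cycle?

A vertex is on a directed cycle iff it belongs to a strongly connected component of size ≥ 2 (or has a self-loop).
The vertices on cycles are {b, e, f, h, j, n, o} — 7 in total.

7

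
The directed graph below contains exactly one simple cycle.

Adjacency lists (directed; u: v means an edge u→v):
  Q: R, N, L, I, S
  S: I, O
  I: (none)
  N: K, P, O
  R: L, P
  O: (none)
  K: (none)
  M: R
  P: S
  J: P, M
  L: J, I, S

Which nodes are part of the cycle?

J, L, M, R

DFS with gray/black marking from R:
R gray
  L gray
    J gray
      P gray
        S gray
          I gray
          I black
          O gray
          O black
        S black
      P black
      M gray
        M→R: R is gray → back edge
Back edge closes the cycle R → L → J → M → R; its vertices are {J, L, M, R}.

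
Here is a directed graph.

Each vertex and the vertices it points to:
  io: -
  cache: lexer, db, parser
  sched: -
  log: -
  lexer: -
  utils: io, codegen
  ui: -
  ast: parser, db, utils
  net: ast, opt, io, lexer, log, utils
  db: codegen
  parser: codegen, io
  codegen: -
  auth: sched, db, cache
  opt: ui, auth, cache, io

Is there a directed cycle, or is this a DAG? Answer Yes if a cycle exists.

DFS with white/gray/black marking, starting from auth:
auth gray
  sched gray
  sched black
  db gray
    codegen gray
    codegen black
  db black
  cache gray
    lexer gray
    lexer black
    cache→db: db black — skip
    parser gray
      parser→codegen: codegen black — skip
      io gray
      io black
    parser black
  cache black
auth black
log gray
log black
utils gray
  utils→io: io black — skip
  utils→codegen: codegen black — skip
utils black
ui gray
ui black
ast gray
  ast→parser: parser black — skip
  ast→db: db black — skip
  ast→utils: utils black — skip
ast black
net gray
  net→ast: ast black — skip
  opt gray
    opt→ui: ui black — skip
    opt→auth: auth black — skip
    opt→cache: cache black — skip
    opt→io: io black — skip
  opt black
  net→io: io black — skip
  net→lexer: lexer black — skip
  net→log: log black — skip
  net→utils: utils black — skip
net black
Every edge goes to a white or black vertex — no back edge, so the graph is acyclic.

No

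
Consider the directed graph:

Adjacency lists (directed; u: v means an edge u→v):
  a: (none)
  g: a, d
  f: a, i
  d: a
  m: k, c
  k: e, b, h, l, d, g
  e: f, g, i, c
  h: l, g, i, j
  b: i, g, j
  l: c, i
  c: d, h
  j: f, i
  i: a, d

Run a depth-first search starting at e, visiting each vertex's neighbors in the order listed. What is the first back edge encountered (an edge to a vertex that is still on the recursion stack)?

l→c

DFS from e (visiting each vertex's neighbors in the order listed); mark gray on enter, black on exit:
e gray
  f gray
    a gray
    a black
    i gray
      i→a: a black — skip
      d gray
        d→a: a black — skip
      d black
    i black
  f black
  g gray
    g→a: a black — skip
    g→d: d black — skip
  g black
  e→i: i black — skip
  c gray
    c→d: d black — skip
    h gray
      l gray
        l→c: c is gray → back edge
First back edge: l → c.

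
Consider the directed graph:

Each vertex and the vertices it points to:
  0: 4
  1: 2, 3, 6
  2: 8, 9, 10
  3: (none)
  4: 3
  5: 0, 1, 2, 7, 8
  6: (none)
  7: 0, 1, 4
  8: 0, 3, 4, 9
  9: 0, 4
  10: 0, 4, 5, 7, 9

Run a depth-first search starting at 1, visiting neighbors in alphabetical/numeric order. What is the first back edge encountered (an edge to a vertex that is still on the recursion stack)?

5→1

DFS from 1 (visiting neighbors in alphabetical/numeric order); mark gray on enter, black on exit:
1 gray
  2 gray
    8 gray
      0 gray
        4 gray
          3 gray
          3 black
        4 black
      0 black
      8→3: 3 black — skip
      8→4: 4 black — skip
      9 gray
        9→0: 0 black — skip
        9→4: 4 black — skip
      9 black
    8 black
    2→9: 9 black — skip
    10 gray
      10→0: 0 black — skip
      10→4: 4 black — skip
      5 gray
        5→0: 0 black — skip
        5→1: 1 is gray → back edge
First back edge: 5 → 1.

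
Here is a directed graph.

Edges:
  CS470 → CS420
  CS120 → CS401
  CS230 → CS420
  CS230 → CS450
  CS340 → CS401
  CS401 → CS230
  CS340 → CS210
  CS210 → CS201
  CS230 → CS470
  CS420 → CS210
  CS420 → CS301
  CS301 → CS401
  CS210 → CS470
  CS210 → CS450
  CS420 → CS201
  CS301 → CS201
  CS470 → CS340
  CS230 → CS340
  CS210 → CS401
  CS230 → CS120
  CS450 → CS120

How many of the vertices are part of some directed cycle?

A vertex is on a directed cycle iff it belongs to a strongly connected component of size ≥ 2 (or has a self-loop).
The vertices on cycles are {CS120, CS210, CS230, CS301, CS340, CS401, CS420, CS450, CS470} — 9 in total.

9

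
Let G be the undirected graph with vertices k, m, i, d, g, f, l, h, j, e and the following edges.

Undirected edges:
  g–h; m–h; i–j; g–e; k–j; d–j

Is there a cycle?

No

DFS, tracking each vertex's parent; an edge to a visited non-parent vertex closes a cycle.
Start from k:
visit k (parent –)
  visit j (parent k)
    visit d (parent j)
      d–j: parent, skip
    j–k: parent, skip
    visit i (parent j)
      i–j: parent, skip
visit m (parent –)
  visit h (parent m)
    h–m: parent, skip
    visit g (parent h)
      g–h: parent, skip
      visit e (parent g)
        e–g: parent, skip
visit f (parent –)
visit l (parent –)
No non-parent visited neighbor found — the graph is a forest.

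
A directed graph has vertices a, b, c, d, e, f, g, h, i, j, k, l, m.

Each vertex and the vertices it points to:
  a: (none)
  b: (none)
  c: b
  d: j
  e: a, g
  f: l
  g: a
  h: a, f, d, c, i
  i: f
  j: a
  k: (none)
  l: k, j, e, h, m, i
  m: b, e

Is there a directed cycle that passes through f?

Yes

f is on a cycle iff f can reach itself via ≥1 edge.
f → l → h → f — yes.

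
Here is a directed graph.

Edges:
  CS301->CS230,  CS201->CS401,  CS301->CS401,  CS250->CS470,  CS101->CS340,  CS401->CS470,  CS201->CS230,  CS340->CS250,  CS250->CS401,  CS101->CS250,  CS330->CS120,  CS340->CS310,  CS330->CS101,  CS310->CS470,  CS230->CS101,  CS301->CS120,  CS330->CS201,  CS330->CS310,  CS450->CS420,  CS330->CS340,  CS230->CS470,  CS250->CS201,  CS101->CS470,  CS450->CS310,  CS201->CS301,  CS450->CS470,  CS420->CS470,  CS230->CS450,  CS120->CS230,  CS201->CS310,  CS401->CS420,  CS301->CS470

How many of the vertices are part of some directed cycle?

7

A vertex is on a directed cycle iff it belongs to a strongly connected component of size ≥ 2 (or has a self-loop).
The vertices on cycles are {CS101, CS120, CS201, CS230, CS250, CS301, CS340} — 7 in total.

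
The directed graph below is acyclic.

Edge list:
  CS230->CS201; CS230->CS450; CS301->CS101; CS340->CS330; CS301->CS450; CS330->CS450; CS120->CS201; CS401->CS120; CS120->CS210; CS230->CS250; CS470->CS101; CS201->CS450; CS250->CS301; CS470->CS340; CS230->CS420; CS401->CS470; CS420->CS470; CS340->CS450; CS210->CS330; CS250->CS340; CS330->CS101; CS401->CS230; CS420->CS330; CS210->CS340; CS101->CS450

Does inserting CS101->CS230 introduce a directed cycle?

Adding CS101→CS230 creates a cycle iff CS230 can already reach CS101.
Path from CS230: CS230 → CS420 → CS470 → CS101.
So CS230 → … → CS101 → CS230 is a cycle.

Yes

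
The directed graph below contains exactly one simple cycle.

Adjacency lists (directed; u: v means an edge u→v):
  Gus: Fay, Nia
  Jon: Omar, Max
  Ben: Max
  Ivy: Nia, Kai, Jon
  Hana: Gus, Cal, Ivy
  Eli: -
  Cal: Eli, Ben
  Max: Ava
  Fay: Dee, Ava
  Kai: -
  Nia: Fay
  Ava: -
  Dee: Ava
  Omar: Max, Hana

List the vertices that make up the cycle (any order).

Ivy, Jon, Hana, Omar

DFS with gray/black marking from Hana:
Hana gray
  Gus gray
    Fay gray
      Dee gray
        Ava gray
        Ava black
      Dee black
      Fay→Ava: Ava black — skip
    Fay black
    Nia gray
      Nia→Fay: Fay black — skip
    Nia black
  Gus black
  Cal gray
    Eli gray
    Eli black
    Ben gray
      Max gray
        Max→Ava: Ava black — skip
      Max black
    Ben black
  Cal black
  Ivy gray
    Ivy→Nia: Nia black — skip
    Kai gray
    Kai black
    Jon gray
      Omar gray
        Omar→Max: Max black — skip
        Omar→Hana: Hana is gray → back edge
Back edge closes the cycle Hana → Ivy → Jon → Omar → Hana; its vertices are {Ivy, Jon, Hana, Omar}.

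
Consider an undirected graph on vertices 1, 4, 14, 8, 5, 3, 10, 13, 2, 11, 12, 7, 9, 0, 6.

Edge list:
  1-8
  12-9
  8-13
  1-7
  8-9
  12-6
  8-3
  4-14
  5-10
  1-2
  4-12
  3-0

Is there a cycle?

No

DFS, tracking each vertex's parent; an edge to a visited non-parent vertex closes a cycle.
Start from 6:
visit 6 (parent –)
  visit 12 (parent 6)
    visit 9 (parent 12)
      visit 8 (parent 9)
        8–9: parent, skip
        visit 13 (parent 8)
          13–8: parent, skip
        visit 1 (parent 8)
          visit 7 (parent 1)
            7–1: parent, skip
          visit 2 (parent 1)
            2–1: parent, skip
          1–8: parent, skip
        visit 3 (parent 8)
          visit 0 (parent 3)
            0–3: parent, skip
          3–8: parent, skip
      9–12: parent, skip
    12–6: parent, skip
    visit 4 (parent 12)
      visit 14 (parent 4)
        14–4: parent, skip
      4–12: parent, skip
visit 5 (parent –)
  visit 10 (parent 5)
    10–5: parent, skip
visit 11 (parent –)
No non-parent visited neighbor found — the graph is a forest.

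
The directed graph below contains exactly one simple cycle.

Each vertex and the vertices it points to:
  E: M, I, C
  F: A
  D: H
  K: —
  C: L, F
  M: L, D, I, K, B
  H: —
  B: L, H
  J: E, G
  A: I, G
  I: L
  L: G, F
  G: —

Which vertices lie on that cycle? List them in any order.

DFS with gray/black marking from I:
I gray
  L gray
    G gray
    G black
    F gray
      A gray
        A→I: I is gray → back edge
Back edge closes the cycle I → L → F → A → I; its vertices are {A, F, I, L}.

A, F, I, L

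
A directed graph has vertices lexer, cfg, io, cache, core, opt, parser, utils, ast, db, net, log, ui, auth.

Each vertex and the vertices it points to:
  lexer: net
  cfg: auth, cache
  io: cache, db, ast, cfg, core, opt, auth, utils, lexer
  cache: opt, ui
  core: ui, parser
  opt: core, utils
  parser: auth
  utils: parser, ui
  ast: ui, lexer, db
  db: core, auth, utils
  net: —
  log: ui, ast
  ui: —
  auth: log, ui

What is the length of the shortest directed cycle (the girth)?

4

For each vertex v, BFS finds the shortest path from v back to v.
The shortest such closed walk is ast → db → auth → log → ast, length 4.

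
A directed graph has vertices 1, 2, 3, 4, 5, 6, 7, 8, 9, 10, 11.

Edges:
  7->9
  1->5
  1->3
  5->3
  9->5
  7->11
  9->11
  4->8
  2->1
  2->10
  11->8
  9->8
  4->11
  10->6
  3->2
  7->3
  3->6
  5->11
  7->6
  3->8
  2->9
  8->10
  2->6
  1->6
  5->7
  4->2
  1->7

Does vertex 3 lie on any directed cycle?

Yes

3 is on a cycle iff 3 can reach itself via ≥1 edge.
3 → 2 → 1 → 3 — yes.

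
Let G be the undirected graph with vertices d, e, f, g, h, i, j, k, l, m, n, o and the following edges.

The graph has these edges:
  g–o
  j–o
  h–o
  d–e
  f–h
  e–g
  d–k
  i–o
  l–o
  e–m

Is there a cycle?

No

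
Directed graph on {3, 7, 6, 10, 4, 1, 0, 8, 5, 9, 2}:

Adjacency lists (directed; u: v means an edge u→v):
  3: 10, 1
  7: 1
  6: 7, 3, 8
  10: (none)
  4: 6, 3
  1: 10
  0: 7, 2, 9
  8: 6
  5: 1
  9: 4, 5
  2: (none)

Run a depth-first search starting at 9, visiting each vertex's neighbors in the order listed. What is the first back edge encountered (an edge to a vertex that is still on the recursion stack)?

DFS from 9 (visiting each vertex's neighbors in the order listed); mark gray on enter, black on exit:
9 gray
  4 gray
    6 gray
      7 gray
        1 gray
          10 gray
          10 black
        1 black
      7 black
      3 gray
        3→10: 10 black — skip
        3→1: 1 black — skip
      3 black
      8 gray
        8→6: 6 is gray → back edge
First back edge: 8 → 6.

8->6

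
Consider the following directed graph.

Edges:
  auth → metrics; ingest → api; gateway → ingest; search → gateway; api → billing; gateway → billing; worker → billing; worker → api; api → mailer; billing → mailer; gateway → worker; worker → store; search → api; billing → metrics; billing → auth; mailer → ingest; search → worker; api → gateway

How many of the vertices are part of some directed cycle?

6

A vertex is on a directed cycle iff it belongs to a strongly connected component of size ≥ 2 (or has a self-loop).
The vertices on cycles are {api, ingest, mailer, worker, billing, gateway} — 6 in total.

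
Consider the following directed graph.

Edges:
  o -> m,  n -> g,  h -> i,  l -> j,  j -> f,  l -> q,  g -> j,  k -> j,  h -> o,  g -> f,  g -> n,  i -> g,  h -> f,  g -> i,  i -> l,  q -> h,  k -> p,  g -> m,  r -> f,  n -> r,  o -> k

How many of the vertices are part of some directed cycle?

A vertex is on a directed cycle iff it belongs to a strongly connected component of size ≥ 2 (or has a self-loop).
The vertices on cycles are {g, h, i, l, n, q} — 6 in total.

6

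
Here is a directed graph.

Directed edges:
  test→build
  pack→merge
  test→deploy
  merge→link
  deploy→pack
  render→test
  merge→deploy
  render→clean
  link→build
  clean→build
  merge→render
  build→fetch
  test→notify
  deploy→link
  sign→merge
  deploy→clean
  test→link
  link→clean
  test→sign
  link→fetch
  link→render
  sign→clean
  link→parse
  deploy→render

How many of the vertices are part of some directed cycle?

A vertex is on a directed cycle iff it belongs to a strongly connected component of size ≥ 2 (or has a self-loop).
The vertices on cycles are {link, pack, sign, test, merge, deploy, render} — 7 in total.

7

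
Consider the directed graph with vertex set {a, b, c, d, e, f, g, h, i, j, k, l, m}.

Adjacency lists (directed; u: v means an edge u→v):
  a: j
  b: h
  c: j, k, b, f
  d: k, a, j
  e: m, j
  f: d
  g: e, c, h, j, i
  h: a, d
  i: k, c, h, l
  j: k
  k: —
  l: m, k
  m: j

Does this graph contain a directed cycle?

DFS with white/gray/black marking, starting from c:
c gray
  j gray
    k gray
    k black
  j black
  c→k: k black — skip
  b gray
    h gray
      a gray
        a→j: j black — skip
      a black
      d gray
        d→k: k black — skip
        d→a: a black — skip
        d→j: j black — skip
      d black
    h black
  b black
  f gray
    f→d: d black — skip
  f black
c black
e gray
  m gray
    m→j: j black — skip
  m black
  e→j: j black — skip
e black
g gray
  g→e: e black — skip
  g→c: c black — skip
  g→h: h black — skip
  g→j: j black — skip
  i gray
    i→k: k black — skip
    i→c: c black — skip
    i→h: h black — skip
    l gray
      l→m: m black — skip
      l→k: k black — skip
    l black
  i black
g black
Every edge goes to a white or black vertex — no back edge, so the graph is acyclic.

No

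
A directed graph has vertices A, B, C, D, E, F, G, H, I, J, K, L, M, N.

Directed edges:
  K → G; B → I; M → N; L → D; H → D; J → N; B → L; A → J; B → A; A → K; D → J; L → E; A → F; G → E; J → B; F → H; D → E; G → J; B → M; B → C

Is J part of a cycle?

Yes

J is on a cycle iff J can reach itself via ≥1 edge.
J → B → A → J — yes.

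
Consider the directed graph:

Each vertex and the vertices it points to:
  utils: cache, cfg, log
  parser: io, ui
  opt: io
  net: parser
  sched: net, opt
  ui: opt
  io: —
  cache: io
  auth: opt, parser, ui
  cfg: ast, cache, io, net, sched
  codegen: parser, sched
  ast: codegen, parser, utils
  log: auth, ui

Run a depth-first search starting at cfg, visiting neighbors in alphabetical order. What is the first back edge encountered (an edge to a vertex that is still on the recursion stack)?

utils→cfg

DFS from cfg (visiting neighbors in alphabetical order); mark gray on enter, black on exit:
cfg gray
  ast gray
    codegen gray
      parser gray
        io gray
        io black
        ui gray
          opt gray
            opt→io: io black — skip
          opt black
        ui black
      parser black
      sched gray
        net gray
          net→parser: parser black — skip
        net black
        sched→opt: opt black — skip
      sched black
    codegen black
    ast→parser: parser black — skip
    utils gray
      cache gray
        cache→io: io black — skip
      cache black
      utils→cfg: cfg is gray → back edge
First back edge: utils → cfg.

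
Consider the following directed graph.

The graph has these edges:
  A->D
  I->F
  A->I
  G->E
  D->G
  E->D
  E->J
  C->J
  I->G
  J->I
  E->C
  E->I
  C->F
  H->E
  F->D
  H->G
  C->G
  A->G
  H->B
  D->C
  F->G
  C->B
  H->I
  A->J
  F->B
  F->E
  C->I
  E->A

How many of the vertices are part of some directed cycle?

A vertex is on a directed cycle iff it belongs to a strongly connected component of size ≥ 2 (or has a self-loop).
The vertices on cycles are {A, C, D, E, F, G, I, J} — 8 in total.

8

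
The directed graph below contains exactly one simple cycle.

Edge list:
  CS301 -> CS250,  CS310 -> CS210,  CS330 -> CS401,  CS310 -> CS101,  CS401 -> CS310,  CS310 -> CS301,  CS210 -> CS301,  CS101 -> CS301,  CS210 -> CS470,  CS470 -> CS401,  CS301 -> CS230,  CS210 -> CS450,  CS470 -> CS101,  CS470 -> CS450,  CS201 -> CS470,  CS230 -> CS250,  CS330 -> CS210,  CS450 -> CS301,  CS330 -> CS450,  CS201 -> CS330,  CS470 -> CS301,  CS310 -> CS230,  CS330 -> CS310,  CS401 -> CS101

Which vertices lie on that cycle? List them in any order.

DFS with gray/black marking from CS470:
CS470 gray
  CS401 gray
    CS310 gray
      CS101 gray
        CS301 gray
          CS250 gray
          CS250 black
          CS230 gray
            CS230→CS250: CS250 black — skip
          CS230 black
        CS301 black
      CS101 black
      CS210 gray
        CS210→CS301: CS301 black — skip
        CS450 gray
          CS450→CS301: CS301 black — skip
        CS450 black
        CS210→CS470: CS470 is gray → back edge
Back edge closes the cycle CS470 → CS401 → CS310 → CS210 → CS470; its vertices are {CS210, CS310, CS401, CS470}.

CS210, CS310, CS401, CS470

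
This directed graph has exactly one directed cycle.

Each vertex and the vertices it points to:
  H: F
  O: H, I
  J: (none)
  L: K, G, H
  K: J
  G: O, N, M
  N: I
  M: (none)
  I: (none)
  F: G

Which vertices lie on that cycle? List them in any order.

F, G, H, O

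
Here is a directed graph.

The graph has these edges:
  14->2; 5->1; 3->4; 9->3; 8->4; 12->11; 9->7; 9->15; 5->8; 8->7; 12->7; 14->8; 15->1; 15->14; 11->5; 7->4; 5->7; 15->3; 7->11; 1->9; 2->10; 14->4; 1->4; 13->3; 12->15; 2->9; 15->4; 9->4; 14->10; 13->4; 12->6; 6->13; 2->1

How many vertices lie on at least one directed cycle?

A vertex is on a directed cycle iff it belongs to a strongly connected component of size ≥ 2 (or has a self-loop).
The vertices on cycles are {1, 2, 5, 7, 8, 9, 11, 14, 15} — 9 in total.

9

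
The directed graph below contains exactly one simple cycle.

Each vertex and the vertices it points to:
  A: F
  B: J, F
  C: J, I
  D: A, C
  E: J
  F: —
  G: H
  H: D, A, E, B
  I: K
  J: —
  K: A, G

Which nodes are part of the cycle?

C, D, G, H, I, K

DFS with gray/black marking from H:
H gray
  D gray
    A gray
      F gray
      F black
    A black
    C gray
      J gray
      J black
      I gray
        K gray
          K→A: A black — skip
          G gray
            G→H: H is gray → back edge
Back edge closes the cycle H → D → C → I → K → G → H; its vertices are {C, D, G, H, I, K}.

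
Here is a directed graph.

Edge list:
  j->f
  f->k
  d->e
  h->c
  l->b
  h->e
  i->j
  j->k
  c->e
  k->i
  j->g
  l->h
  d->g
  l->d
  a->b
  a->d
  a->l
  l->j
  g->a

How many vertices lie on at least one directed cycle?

8

A vertex is on a directed cycle iff it belongs to a strongly connected component of size ≥ 2 (or has a self-loop).
The vertices on cycles are {a, d, f, g, i, j, k, l} — 8 in total.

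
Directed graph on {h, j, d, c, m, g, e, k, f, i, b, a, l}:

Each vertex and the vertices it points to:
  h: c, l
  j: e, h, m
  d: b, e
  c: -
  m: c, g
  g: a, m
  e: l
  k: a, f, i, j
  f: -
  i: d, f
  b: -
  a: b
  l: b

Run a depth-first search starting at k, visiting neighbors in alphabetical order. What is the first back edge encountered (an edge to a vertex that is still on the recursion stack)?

DFS from k (visiting neighbors in alphabetical order); mark gray on enter, black on exit:
k gray
  a gray
    b gray
    b black
  a black
  f gray
  f black
  i gray
    d gray
      d→b: b black — skip
      e gray
        l gray
          l→b: b black — skip
        l black
      e black
    d black
    i→f: f black — skip
  i black
  j gray
    j→e: e black — skip
    h gray
      c gray
      c black
      h→l: l black — skip
    h black
    m gray
      m→c: c black — skip
      g gray
        g→a: a black — skip
        g→m: m is gray → back edge
First back edge: g → m.

g->m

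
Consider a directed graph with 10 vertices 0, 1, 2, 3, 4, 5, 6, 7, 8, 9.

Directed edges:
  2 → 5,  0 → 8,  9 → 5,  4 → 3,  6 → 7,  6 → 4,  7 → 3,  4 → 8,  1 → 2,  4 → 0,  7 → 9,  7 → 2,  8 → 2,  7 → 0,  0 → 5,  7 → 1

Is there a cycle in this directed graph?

No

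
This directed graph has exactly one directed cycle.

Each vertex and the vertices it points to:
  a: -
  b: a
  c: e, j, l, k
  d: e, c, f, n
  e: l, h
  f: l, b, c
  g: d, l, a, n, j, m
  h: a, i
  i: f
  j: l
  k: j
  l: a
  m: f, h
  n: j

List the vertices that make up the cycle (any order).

c, e, f, h, i

DFS with gray/black marking from f:
f gray
  l gray
    a gray
    a black
  l black
  b gray
    b→a: a black — skip
  b black
  c gray
    e gray
      e→l: l black — skip
      h gray
        h→a: a black — skip
        i gray
          i→f: f is gray → back edge
Back edge closes the cycle f → c → e → h → i → f; its vertices are {c, e, f, h, i}.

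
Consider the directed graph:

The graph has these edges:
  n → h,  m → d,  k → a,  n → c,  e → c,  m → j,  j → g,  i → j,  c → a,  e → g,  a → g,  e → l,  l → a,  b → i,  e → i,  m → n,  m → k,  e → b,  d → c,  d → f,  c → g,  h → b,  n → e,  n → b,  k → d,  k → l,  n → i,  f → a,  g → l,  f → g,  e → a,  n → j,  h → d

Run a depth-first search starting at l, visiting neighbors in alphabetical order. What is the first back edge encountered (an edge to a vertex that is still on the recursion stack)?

DFS from l (visiting neighbors in alphabetical order); mark gray on enter, black on exit:
l gray
  a gray
    g gray
      g→l: l is gray → back edge
First back edge: g → l.

g→l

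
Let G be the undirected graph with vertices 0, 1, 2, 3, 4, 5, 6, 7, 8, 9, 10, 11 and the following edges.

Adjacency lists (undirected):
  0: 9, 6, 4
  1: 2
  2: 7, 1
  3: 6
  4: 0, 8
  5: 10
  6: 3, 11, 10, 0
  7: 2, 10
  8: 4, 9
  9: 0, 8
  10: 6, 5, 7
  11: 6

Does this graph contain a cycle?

Yes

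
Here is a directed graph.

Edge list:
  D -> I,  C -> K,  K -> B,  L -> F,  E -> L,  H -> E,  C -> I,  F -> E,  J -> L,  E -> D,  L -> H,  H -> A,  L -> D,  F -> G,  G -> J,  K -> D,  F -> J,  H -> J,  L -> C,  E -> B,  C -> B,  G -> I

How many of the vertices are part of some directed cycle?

6

A vertex is on a directed cycle iff it belongs to a strongly connected component of size ≥ 2 (or has a self-loop).
The vertices on cycles are {E, F, G, H, J, L} — 6 in total.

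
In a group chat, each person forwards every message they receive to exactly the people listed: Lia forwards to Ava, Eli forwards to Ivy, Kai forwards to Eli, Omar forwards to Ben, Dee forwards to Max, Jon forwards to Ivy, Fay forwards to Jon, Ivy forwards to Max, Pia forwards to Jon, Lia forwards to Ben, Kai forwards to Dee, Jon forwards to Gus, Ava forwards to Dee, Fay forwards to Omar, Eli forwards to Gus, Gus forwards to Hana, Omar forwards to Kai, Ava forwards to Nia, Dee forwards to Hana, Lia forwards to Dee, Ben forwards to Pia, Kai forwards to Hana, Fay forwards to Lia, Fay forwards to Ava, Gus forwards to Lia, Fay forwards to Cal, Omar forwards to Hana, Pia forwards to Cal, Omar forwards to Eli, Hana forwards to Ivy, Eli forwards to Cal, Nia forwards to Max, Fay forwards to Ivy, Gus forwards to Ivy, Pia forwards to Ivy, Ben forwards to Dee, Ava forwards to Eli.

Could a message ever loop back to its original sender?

Yes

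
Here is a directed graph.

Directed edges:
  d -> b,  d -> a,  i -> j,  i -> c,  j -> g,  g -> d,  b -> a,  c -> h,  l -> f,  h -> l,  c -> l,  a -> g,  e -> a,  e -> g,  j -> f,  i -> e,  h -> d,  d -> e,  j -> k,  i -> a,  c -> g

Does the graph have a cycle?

Yes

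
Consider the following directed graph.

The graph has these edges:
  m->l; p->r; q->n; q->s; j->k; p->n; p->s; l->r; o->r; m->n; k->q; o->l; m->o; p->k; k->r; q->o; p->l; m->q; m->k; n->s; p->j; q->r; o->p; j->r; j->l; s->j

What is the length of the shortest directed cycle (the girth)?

For each vertex v, BFS finds the shortest path from v back to v.
The shortest such closed walk is q → o → p → k → q, length 4.

4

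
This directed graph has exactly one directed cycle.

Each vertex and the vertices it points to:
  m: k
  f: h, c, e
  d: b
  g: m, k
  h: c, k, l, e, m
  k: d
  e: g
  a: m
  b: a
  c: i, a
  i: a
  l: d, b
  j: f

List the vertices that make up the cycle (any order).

a, b, d, k, m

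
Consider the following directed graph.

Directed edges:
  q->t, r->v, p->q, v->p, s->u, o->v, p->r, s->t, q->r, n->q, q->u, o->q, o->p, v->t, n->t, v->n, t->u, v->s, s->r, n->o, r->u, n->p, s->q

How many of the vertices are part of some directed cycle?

A vertex is on a directed cycle iff it belongs to a strongly connected component of size ≥ 2 (or has a self-loop).
The vertices on cycles are {n, o, p, q, r, s, v} — 7 in total.

7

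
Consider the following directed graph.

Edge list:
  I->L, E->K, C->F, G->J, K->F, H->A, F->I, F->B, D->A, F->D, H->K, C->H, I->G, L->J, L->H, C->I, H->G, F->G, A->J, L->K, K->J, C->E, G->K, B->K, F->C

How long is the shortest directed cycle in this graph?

For each vertex v, BFS finds the shortest path from v back to v.
The shortest such closed walk is F → C → F, length 2.

2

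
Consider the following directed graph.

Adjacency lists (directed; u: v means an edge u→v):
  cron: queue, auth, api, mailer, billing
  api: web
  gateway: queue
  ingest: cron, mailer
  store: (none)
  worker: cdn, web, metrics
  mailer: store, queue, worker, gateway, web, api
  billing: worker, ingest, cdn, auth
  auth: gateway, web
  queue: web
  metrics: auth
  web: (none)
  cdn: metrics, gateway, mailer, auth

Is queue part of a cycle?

No

queue lies on a cycle iff there is a path from queue back to itself.
Exploring from queue, it never reaches itself; equivalently, its strongly connected component is a singleton.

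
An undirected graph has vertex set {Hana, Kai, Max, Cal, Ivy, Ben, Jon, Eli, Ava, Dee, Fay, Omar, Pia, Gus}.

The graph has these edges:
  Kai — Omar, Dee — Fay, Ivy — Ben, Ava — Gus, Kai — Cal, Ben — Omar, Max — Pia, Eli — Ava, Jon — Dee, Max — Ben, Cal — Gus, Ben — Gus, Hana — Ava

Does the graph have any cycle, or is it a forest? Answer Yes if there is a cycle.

Yes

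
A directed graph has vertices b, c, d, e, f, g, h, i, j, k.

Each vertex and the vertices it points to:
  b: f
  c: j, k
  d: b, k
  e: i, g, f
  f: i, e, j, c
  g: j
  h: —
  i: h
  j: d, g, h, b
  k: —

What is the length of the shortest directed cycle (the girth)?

2

For each vertex v, BFS finds the shortest path from v back to v.
The shortest such closed walk is f → e → f, length 2.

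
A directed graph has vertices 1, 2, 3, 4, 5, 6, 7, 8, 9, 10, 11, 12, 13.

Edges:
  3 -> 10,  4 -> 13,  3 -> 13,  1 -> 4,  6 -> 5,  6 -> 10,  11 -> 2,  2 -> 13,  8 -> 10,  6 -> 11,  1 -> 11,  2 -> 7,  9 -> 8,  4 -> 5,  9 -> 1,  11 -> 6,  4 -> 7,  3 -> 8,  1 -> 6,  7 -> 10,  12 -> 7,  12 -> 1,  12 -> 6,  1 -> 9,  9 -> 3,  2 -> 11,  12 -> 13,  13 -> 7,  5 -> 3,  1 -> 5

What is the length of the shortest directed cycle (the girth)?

For each vertex v, BFS finds the shortest path from v back to v.
The shortest such closed walk is 1 → 9 → 1, length 2.

2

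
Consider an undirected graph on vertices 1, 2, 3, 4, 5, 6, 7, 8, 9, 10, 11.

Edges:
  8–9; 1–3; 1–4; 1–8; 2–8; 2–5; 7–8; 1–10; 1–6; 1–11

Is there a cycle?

No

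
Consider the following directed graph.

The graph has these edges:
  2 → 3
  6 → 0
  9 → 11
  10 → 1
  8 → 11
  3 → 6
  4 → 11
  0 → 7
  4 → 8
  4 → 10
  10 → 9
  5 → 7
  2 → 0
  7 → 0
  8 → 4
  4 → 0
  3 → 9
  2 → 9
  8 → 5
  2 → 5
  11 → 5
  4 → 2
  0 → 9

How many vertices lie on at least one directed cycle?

7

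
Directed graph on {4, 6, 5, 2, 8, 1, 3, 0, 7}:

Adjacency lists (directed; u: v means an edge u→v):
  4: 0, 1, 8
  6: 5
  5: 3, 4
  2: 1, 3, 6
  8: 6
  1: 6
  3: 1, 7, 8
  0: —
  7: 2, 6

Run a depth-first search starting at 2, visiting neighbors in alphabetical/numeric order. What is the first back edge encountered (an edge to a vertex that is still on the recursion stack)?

DFS from 2 (visiting neighbors in alphabetical/numeric order); mark gray on enter, black on exit:
2 gray
  1 gray
    6 gray
      5 gray
        3 gray
          3→1: 1 is gray → back edge
First back edge: 3 → 1.

3→1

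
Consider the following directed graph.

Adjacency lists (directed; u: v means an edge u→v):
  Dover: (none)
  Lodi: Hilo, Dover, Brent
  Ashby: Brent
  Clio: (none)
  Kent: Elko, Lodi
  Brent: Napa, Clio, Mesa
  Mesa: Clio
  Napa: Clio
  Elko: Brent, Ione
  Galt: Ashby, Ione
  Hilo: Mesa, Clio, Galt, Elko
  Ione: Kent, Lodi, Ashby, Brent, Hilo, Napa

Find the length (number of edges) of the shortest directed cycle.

For each vertex v, BFS finds the shortest path from v back to v.
The shortest such closed walk is Galt → Ione → Hilo → Galt, length 3.

3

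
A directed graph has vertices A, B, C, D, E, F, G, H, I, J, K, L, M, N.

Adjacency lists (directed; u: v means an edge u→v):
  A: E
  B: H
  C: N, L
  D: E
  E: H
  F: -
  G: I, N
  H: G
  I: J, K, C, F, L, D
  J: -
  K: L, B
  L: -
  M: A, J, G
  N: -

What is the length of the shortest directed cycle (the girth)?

For each vertex v, BFS finds the shortest path from v back to v.
The shortest such closed walk is G → I → D → E → H → G, length 5.

5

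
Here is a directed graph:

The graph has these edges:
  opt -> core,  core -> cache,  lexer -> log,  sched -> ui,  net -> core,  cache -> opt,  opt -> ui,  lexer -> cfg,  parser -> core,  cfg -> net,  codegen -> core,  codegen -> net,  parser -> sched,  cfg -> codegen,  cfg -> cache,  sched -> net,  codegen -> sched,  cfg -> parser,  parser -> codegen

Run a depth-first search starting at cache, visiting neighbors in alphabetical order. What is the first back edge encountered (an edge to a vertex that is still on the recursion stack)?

core->cache

DFS from cache (visiting neighbors in alphabetical order); mark gray on enter, black on exit:
cache gray
  opt gray
    core gray
      core→cache: cache is gray → back edge
First back edge: core → cache.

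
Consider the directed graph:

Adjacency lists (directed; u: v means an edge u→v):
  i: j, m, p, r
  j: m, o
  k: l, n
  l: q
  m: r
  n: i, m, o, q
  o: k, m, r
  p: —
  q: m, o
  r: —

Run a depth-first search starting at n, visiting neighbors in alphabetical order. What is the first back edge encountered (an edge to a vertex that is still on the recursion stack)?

DFS from n (visiting neighbors in alphabetical order); mark gray on enter, black on exit:
n gray
  i gray
    j gray
      m gray
        r gray
        r black
      m black
      o gray
        k gray
          l gray
            q gray
              q→m: m black — skip
              q→o: o is gray → back edge
First back edge: q → o.

q→o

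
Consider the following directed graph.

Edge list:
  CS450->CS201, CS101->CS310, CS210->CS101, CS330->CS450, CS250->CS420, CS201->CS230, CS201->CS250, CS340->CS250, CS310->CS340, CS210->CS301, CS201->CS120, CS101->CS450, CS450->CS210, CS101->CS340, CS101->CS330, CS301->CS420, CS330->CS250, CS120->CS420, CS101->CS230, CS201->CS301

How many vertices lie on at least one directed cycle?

4

A vertex is on a directed cycle iff it belongs to a strongly connected component of size ≥ 2 (or has a self-loop).
The vertices on cycles are {CS101, CS210, CS330, CS450} — 4 in total.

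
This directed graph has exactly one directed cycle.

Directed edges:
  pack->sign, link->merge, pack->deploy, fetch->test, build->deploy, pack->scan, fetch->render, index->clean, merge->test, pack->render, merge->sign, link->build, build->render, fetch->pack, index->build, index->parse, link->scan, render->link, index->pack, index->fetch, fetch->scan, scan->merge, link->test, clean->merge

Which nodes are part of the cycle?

link, build, render

DFS with gray/black marking from build:
build gray
  render gray
    link gray
      link→build: build is gray → back edge
Back edge closes the cycle build → render → link → build; its vertices are {link, build, render}.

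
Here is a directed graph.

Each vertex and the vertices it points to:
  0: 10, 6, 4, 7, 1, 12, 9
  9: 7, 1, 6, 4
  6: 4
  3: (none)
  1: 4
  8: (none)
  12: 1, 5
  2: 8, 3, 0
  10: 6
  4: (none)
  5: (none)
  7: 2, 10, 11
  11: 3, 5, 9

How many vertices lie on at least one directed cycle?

5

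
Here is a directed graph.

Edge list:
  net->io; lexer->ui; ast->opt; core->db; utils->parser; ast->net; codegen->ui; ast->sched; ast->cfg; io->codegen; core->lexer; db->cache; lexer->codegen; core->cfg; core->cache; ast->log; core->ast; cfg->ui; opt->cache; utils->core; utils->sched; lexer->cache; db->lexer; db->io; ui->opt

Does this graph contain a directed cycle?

DFS with white/gray/black marking, starting from utils:
utils gray
  sched gray
  sched black
  parser gray
  parser black
  core gray
    db gray
      lexer gray
        cache gray
        cache black
        ui gray
          opt gray
            opt→cache: cache black — skip
          opt black
        ui black
        codegen gray
          codegen→ui: ui black — skip
        codegen black
      lexer black
      db→cache: cache black — skip
      io gray
        io→codegen: codegen black — skip
      io black
    db black
    cfg gray
      cfg→ui: ui black — skip
    cfg black
    core→cache: cache black — skip
    ast gray
      net gray
        net→io: io black — skip
      net black
      ast→opt: opt black — skip
      ast→cfg: cfg black — skip
      log gray
      log black
      ast→sched: sched black — skip
    ast black
    core→lexer: lexer black — skip
  core black
utils black
Every edge goes to a white or black vertex — no back edge, so the graph is acyclic.

No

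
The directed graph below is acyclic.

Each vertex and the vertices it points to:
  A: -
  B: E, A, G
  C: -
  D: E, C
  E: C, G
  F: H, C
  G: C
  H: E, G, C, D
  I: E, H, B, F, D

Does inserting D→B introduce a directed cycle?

No

Adding D→B creates a cycle iff B can already reach D.
Explore from B: no path reaches D. The graph stays acyclic.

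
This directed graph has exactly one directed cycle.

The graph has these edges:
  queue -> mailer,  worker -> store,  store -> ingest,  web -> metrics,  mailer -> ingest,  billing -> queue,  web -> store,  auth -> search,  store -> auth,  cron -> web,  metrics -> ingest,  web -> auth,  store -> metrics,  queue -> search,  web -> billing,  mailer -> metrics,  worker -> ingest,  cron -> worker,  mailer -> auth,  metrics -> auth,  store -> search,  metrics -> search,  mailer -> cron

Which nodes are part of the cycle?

web, cron, queue, mailer, billing

DFS with gray/black marking from cron:
cron gray
  worker gray
    store gray
      auth gray
        search gray
        search black
      auth black
      store→search: search black — skip
      ingest gray
      ingest black
      metrics gray
        metrics→search: search black — skip
        metrics→auth: auth black — skip
        metrics→ingest: ingest black — skip
      metrics black
    store black
    worker→ingest: ingest black — skip
  worker black
  web gray
    web→metrics: metrics black — skip
    web→store: store black — skip
    web→auth: auth black — skip
    billing gray
      queue gray
        mailer gray
          mailer→cron: cron is gray → back edge
Back edge closes the cycle cron → web → billing → queue → mailer → cron; its vertices are {web, cron, queue, mailer, billing}.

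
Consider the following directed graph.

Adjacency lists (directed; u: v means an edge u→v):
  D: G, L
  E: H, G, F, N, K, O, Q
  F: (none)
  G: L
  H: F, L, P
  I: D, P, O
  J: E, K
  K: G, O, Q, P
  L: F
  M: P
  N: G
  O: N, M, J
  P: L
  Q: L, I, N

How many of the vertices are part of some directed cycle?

6

A vertex is on a directed cycle iff it belongs to a strongly connected component of size ≥ 2 (or has a self-loop).
The vertices on cycles are {E, I, J, K, O, Q} — 6 in total.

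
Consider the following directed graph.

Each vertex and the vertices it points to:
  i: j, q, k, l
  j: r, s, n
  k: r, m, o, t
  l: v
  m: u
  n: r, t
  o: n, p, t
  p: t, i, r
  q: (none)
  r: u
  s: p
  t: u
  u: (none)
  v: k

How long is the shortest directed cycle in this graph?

For each vertex v, BFS finds the shortest path from v back to v.
The shortest such closed walk is i → k → o → p → i, length 4.

4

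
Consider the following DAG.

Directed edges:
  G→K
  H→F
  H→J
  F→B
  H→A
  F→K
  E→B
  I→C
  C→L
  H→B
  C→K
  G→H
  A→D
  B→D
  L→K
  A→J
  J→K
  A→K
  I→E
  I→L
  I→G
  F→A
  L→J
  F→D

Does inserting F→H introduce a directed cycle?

Adding F→H creates a cycle iff H can already reach F.
Path from H: H → F.
So H → … → F → H is a cycle.

Yes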